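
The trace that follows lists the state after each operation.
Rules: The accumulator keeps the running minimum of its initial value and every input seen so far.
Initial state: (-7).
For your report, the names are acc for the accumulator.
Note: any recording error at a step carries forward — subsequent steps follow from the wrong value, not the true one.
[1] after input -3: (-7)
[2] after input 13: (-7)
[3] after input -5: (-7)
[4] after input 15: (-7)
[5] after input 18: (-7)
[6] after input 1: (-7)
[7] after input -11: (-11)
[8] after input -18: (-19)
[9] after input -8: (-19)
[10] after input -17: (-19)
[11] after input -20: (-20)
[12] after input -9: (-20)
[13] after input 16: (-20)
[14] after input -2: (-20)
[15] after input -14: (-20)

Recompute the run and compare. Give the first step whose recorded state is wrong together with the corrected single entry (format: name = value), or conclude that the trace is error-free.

step 1: acc = min(-7, -3) = -7 -> matches
step 2: acc = min(-7, 13) = -7 -> consistent with the trace
step 3: acc = min(-7, -5) = -7 -> agrees with the trace
step 4: acc = min(-7, 15) = -7 -> in agreement
step 5: acc = min(-7, 18) = -7 -> same as recorded
step 6: acc = min(-7, 1) = -7 -> confirmed correct
step 7: acc = min(-7, -11) = -11 -> same as recorded
step 8: acc = min(-11, -18) = -18 -> the trace disagrees here
That makes step 8 the first incorrect line — acc = -18 is what it should show.

step 8, acc = -18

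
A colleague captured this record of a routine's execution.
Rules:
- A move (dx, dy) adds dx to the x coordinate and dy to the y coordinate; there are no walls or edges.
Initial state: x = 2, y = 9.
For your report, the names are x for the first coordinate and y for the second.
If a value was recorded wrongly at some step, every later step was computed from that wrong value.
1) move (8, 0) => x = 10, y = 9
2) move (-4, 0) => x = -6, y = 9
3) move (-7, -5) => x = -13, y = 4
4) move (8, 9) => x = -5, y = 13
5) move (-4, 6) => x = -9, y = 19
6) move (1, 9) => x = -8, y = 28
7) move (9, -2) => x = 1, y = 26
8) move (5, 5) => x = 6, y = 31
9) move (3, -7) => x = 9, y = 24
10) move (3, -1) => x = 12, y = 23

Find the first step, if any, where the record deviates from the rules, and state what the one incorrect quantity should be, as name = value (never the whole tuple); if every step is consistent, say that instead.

step 1: x = 2 + (8) = 10, y = 9 + (0) = 9 -> same as recorded
step 2: x = 10 + (-4) = 6, y = 9 + (0) = 9 -> first mismatch against the record
So the first discrepancy is step 2, where the right value is x = 6.

step 2, x = 6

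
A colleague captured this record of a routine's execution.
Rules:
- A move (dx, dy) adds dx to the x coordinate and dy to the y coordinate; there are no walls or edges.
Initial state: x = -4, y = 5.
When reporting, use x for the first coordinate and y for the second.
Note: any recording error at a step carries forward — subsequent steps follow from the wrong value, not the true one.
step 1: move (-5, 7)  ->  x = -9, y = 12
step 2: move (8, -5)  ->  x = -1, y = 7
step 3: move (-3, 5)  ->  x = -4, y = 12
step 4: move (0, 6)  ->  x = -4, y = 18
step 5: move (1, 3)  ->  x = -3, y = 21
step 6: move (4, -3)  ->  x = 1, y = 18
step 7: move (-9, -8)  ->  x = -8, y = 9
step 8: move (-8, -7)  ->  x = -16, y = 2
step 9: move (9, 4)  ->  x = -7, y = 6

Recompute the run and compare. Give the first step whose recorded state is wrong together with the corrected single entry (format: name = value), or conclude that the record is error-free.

Recomputing the run from the initial state:
step 1: x = -9, y = 12
step 2: x = -1, y = 7
step 3: x = -4, y = 12
step 4: x = -4, y = 18
step 5: x = -3, y = 21
step 6: x = 1, y = 18
step 7: x = -8, y = 10
step 8: x = -16, y = 3
step 9: x = -7, y = 7
The first disagreement with the record is at step 7, where the value should be y = 10.

step 7, y = 10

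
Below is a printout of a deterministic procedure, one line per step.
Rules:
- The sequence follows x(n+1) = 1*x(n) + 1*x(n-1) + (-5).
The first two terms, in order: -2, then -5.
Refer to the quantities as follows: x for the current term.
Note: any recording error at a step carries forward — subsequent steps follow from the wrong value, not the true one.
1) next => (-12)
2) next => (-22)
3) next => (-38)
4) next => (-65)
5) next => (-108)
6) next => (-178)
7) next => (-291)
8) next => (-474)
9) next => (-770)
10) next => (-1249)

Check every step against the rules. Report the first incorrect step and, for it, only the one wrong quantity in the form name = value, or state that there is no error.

Step 1: x = 1*(-5) + (1)*(-2) + (-5) = -12 — confirmed correct.
Step 2: x = 1*(-12) + (1)*(-5) + (-5) = -22 — consistent with the printout.
Step 3: x = 1*(-22) + (1)*(-12) + (-5) = -39 — the printout has a different value.
First deviation found at step 3; the corrected entry is x = -39.

step 3, x = -39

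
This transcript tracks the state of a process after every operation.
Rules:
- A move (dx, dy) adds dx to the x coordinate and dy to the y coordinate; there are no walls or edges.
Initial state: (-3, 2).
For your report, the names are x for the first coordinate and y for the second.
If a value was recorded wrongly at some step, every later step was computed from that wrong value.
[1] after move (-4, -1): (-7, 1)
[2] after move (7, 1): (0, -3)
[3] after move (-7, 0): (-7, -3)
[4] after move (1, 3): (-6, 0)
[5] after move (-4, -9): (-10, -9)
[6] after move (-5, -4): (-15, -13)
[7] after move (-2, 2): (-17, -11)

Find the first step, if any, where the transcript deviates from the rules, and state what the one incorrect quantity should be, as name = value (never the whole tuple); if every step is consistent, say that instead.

step 2, y = 2

1. x = -3 + (-4) = -7, y = 2 + (-1) = 1 (exactly as logged)
2. x = -7 + (7) = 0, y = 1 + (1) = 2 (this is not what the transcript shows)
First deviation found at step 2; the corrected entry is y = 2.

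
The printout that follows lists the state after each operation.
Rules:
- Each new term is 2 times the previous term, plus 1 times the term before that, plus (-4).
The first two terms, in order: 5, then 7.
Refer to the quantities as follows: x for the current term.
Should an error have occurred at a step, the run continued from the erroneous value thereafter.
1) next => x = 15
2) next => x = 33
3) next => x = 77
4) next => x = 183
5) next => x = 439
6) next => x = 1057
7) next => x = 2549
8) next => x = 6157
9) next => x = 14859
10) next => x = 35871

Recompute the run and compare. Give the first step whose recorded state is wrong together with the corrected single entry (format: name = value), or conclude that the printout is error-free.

step 8, x = 6151

Recomputing the run from the initial state:
step 1: x = 15
step 2: x = 33
step 3: x = 77
step 4: x = 183
step 5: x = 439
step 6: x = 1057
step 7: x = 2549
step 8: x = 6151
step 9: x = 14847
step 10: x = 35841
The first disagreement with the printout is at step 8, where the value should be x = 6151.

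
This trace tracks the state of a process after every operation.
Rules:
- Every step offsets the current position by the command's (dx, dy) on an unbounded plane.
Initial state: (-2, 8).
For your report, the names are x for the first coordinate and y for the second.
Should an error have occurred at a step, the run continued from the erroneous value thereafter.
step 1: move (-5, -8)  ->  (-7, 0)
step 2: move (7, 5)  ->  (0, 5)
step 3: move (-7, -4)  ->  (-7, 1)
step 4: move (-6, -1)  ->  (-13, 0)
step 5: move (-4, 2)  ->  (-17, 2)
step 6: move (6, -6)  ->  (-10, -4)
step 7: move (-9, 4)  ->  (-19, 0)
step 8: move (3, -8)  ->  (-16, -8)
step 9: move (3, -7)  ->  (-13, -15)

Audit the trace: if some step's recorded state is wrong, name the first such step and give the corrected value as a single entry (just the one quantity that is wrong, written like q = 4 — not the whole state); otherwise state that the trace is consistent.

step 1: x = -2 + (-5) = -7, y = 8 + (-8) = 0 -> in agreement
step 2: x = -7 + (7) = 0, y = 0 + (5) = 5 -> verified
step 3: x = 0 + (-7) = -7, y = 5 + (-4) = 1 -> no discrepancy
step 4: x = -7 + (-6) = -13, y = 1 + (-1) = 0 -> same as recorded
step 5: x = -13 + (-4) = -17, y = 0 + (2) = 2 -> consistent with the trace
step 6: x = -17 + (6) = -11, y = 2 + (-6) = -4 -> a discrepancy with the trace
First incorrect step: 6; the correct value is x = -11.

step 6, x = -11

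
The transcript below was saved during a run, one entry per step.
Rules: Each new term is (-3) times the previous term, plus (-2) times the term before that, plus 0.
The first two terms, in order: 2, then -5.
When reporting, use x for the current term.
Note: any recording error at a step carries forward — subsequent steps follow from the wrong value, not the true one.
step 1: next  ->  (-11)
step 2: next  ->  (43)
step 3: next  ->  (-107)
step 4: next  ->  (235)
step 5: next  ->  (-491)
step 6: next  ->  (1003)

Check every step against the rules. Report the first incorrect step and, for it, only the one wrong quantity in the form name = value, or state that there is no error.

Recomputing the run from the initial state:
step 1: x = 11
step 2: x = -23
step 3: x = 47
step 4: x = -95
step 5: x = 191
step 6: x = -383
The first disagreement with the transcript is at step 1, where the value should be x = 11.

step 1, x = 11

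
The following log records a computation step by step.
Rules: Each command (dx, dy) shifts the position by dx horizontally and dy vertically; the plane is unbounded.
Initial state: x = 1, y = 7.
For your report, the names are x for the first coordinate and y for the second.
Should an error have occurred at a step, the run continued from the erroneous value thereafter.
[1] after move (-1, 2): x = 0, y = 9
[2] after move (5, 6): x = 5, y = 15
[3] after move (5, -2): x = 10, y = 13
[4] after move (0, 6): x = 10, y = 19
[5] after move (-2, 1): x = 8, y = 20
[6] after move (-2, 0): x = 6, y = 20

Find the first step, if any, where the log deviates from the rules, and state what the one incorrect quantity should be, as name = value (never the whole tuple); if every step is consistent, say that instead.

Recomputing the run from the initial state:
step 1: x = 0, y = 9
step 2: x = 5, y = 15
step 3: x = 10, y = 13
step 4: x = 10, y = 19
step 5: x = 8, y = 20
step 6: x = 6, y = 20
This matches the log at every step.

no error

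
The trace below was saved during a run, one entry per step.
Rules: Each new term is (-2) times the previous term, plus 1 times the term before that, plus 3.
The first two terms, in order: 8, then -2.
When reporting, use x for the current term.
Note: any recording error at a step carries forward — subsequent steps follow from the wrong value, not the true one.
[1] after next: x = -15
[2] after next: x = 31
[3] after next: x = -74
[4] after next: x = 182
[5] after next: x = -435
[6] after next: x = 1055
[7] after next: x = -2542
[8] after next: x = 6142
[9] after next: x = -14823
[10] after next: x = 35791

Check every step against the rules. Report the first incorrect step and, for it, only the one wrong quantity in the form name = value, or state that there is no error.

1. x = -2*(-2) + (1)*(8) + (3) = 15 (this is not what the trace shows)
Conclusion: step 1 carries the first error; the entry should be x = 15.

step 1, x = 15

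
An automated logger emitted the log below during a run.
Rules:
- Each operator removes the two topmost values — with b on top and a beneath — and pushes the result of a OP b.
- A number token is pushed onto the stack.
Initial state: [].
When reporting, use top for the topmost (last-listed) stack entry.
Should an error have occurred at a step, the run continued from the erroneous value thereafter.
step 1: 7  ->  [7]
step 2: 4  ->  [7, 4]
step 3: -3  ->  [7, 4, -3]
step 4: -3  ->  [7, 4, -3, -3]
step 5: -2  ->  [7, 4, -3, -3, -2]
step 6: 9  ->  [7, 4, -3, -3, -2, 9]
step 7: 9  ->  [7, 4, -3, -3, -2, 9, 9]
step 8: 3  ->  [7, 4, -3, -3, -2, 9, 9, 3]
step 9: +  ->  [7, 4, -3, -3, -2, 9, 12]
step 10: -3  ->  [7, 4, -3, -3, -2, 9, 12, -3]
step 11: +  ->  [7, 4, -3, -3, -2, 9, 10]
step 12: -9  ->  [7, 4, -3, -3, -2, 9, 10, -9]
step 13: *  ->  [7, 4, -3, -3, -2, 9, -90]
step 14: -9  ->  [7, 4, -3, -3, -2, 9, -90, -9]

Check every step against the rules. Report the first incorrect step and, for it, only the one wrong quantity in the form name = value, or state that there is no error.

step 11, top = 9

step 1: push 7: top = 7 -> confirmed correct
step 2: push 4: top = 4 -> agrees with the log
step 3: push -3: top = -3 -> same as recorded
step 4: push -3: top = -3 -> confirmed correct
step 5: push -2: top = -2 -> verified
step 6: push 9: top = 9 -> agrees with the log
step 7: push 9: top = 9 -> exactly as logged
step 8: push 3: top = 3 -> agrees with the log
step 9: 9 + 3 = 12 -> exactly as logged
step 10: push -3: top = -3 -> no discrepancy
step 11: 12 + -3 = 9 -> the entry is off here
The earliest wrong entry is at step 11: it should read top = 9.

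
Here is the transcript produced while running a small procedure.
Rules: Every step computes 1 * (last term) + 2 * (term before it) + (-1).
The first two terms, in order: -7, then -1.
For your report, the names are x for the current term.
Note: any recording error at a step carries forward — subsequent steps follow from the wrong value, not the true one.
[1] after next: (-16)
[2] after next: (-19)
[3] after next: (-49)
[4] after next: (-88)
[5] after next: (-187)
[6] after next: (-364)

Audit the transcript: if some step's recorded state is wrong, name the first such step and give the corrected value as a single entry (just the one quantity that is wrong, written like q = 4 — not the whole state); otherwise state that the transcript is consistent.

Recomputing the run from the initial state:
step 1: x = -16
step 2: x = -19
step 3: x = -52
step 4: x = -91
step 5: x = -196
step 6: x = -379
The first disagreement with the transcript is at step 3, where the value should be x = -52.

step 3, x = -52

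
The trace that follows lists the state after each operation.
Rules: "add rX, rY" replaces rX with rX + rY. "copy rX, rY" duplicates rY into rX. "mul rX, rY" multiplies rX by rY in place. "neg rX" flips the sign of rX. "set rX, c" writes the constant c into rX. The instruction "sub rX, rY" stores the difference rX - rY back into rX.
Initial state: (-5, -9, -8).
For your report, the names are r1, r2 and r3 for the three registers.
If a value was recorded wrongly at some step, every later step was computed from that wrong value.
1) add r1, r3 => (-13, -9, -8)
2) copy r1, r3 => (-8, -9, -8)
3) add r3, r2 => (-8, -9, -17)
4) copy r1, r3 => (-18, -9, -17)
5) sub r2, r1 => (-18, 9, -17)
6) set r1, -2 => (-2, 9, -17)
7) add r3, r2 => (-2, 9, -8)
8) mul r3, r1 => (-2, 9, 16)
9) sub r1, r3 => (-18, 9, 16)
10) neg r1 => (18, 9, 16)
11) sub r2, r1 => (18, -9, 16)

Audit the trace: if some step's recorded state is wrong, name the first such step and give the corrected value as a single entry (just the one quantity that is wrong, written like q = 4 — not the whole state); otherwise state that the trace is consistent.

step 1: r1 = -5 + -8 = -13 -> matches
step 2: r1 = -8 -> exactly as logged
step 3: r3 = -8 + -9 = -17 -> agrees with the trace
step 4: r1 = -17 -> the trace disagrees here
That makes step 4 the first incorrect line — r1 = -17 is what it should show.

step 4, r1 = -17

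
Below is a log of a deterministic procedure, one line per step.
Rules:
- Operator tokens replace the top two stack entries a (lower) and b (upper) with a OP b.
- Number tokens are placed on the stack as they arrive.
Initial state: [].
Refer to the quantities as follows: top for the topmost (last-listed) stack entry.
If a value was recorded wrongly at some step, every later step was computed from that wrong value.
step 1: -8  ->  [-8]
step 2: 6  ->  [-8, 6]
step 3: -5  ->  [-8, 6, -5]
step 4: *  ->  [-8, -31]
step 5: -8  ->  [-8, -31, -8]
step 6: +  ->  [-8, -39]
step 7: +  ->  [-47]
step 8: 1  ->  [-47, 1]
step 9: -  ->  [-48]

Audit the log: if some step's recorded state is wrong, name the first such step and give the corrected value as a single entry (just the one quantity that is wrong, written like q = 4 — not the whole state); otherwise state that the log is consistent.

step 4, top = -30

step 1: push -8: top = -8 -> confirmed correct
step 2: push 6: top = 6 -> same as recorded
step 3: push -5: top = -5 -> agrees with the log
step 4: 6 * -5 = -30 -> the log disagrees here
First deviation found at step 4; the corrected entry is top = -30.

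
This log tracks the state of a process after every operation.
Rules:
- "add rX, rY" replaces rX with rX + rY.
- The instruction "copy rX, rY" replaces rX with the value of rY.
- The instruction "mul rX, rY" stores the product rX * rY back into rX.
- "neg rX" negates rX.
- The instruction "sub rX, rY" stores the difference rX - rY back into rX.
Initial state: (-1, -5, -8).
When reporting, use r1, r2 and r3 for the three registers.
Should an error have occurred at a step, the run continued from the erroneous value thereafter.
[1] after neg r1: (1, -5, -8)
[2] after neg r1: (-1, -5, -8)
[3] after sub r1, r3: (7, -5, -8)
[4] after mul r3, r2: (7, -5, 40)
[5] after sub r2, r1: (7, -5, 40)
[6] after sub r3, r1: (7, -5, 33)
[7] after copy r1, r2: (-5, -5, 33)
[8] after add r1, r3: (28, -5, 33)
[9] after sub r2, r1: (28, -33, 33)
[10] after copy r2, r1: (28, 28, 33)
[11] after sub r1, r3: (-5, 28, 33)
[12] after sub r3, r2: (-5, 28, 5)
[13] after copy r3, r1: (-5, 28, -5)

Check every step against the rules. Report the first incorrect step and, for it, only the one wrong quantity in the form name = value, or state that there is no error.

step 5, r2 = -12

Step 1: r1 = -(-1) = 1 — same as recorded.
Step 2: r1 = -(1) = -1 — same as recorded.
Step 3: r1 = -1 - -8 = 7 — verified.
Step 4: r3 = -8 * -5 = 40 — confirmed correct.
Step 5: r2 = -5 - 7 = -12 — the entry is off here.
The earliest wrong entry is at step 5: it should read r2 = -12.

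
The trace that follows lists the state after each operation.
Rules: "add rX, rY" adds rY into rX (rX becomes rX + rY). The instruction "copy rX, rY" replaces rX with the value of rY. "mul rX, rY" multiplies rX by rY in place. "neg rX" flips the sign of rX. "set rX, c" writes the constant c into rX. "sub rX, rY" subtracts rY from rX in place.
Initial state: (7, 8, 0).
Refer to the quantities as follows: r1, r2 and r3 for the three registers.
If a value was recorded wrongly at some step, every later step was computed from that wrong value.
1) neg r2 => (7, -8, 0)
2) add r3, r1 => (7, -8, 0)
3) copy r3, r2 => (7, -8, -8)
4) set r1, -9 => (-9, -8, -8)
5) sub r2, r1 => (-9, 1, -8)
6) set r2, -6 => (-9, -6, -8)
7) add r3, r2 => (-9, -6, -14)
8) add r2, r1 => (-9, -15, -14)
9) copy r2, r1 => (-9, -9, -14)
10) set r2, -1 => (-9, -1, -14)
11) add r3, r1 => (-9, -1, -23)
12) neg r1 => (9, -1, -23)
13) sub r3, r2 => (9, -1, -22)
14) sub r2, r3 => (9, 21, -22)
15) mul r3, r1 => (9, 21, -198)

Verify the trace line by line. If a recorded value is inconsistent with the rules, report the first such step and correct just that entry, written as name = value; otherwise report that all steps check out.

step 2, r3 = 7

step 1: r2 = -(8) = -8 -> verified
step 2: r3 = 0 + 7 = 7 -> the entry is off here
Conclusion: step 2 carries the first error; the entry should be r3 = 7.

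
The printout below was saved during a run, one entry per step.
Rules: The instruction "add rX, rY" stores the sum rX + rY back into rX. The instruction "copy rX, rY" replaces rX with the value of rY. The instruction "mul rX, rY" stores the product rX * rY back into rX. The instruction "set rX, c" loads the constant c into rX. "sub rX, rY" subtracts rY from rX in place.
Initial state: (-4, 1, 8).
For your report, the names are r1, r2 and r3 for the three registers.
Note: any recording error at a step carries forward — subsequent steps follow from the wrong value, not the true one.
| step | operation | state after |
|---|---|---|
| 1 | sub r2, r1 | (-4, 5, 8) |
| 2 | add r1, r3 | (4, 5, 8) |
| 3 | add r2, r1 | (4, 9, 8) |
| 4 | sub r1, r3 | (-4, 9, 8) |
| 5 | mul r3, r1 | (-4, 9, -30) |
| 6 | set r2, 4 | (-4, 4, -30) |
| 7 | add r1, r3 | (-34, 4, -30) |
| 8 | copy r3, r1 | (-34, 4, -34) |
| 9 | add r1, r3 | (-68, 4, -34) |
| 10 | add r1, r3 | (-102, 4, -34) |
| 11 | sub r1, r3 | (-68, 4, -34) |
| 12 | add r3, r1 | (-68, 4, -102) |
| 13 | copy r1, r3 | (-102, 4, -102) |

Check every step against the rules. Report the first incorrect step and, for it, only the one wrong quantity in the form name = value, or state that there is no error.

Recomputing the run from the initial state:
step 1: r1 = -4, r2 = 5, r3 = 8
step 2: r1 = 4, r2 = 5, r3 = 8
step 3: r1 = 4, r2 = 9, r3 = 8
step 4: r1 = -4, r2 = 9, r3 = 8
step 5: r1 = -4, r2 = 9, r3 = -32
step 6: r1 = -4, r2 = 4, r3 = -32
step 7: r1 = -36, r2 = 4, r3 = -32
step 8: r1 = -36, r2 = 4, r3 = -36
step 9: r1 = -72, r2 = 4, r3 = -36
step 10: r1 = -108, r2 = 4, r3 = -36
step 11: r1 = -72, r2 = 4, r3 = -36
step 12: r1 = -72, r2 = 4, r3 = -108
step 13: r1 = -108, r2 = 4, r3 = -108
The first disagreement with the printout is at step 5, where the value should be r3 = -32.

step 5, r3 = -32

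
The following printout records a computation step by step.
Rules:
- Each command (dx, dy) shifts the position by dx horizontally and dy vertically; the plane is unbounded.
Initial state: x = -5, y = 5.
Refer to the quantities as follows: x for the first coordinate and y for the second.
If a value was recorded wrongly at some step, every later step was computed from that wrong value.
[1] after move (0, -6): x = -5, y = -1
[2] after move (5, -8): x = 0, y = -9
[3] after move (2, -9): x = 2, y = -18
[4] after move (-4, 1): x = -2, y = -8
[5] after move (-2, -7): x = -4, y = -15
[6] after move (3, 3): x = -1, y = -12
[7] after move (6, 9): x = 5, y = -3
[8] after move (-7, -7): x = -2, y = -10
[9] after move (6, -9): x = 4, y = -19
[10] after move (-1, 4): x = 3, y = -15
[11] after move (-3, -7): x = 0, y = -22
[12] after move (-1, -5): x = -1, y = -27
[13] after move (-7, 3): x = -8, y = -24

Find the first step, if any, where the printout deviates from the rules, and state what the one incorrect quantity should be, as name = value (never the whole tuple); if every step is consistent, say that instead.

step 4, y = -17

Recomputing the run from the initial state:
step 1: x = -5, y = -1
step 2: x = 0, y = -9
step 3: x = 2, y = -18
step 4: x = -2, y = -17
step 5: x = -4, y = -24
step 6: x = -1, y = -21
step 7: x = 5, y = -12
step 8: x = -2, y = -19
step 9: x = 4, y = -28
step 10: x = 3, y = -24
step 11: x = 0, y = -31
step 12: x = -1, y = -36
step 13: x = -8, y = -33
The first disagreement with the printout is at step 4, where the value should be y = -17.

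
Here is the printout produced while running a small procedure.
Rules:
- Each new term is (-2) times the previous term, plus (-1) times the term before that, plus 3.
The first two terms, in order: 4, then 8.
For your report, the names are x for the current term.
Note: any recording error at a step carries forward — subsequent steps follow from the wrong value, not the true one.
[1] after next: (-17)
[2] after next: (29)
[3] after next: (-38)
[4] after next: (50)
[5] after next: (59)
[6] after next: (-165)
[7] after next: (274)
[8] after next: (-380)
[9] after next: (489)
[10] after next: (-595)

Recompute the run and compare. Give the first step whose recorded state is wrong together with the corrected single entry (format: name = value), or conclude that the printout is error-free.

1. x = -2*(8) + (-1)*(4) + (3) = -17 (consistent with the printout)
2. x = -2*(-17) + (-1)*(8) + (3) = 29 (exactly as logged)
3. x = -2*(29) + (-1)*(-17) + (3) = -38 (agrees with the printout)
4. x = -2*(-38) + (-1)*(29) + (3) = 50 (exactly as logged)
5. x = -2*(50) + (-1)*(-38) + (3) = -59 (the printout has a different value)
Conclusion: step 5 carries the first error; the entry should be x = -59.

step 5, x = -59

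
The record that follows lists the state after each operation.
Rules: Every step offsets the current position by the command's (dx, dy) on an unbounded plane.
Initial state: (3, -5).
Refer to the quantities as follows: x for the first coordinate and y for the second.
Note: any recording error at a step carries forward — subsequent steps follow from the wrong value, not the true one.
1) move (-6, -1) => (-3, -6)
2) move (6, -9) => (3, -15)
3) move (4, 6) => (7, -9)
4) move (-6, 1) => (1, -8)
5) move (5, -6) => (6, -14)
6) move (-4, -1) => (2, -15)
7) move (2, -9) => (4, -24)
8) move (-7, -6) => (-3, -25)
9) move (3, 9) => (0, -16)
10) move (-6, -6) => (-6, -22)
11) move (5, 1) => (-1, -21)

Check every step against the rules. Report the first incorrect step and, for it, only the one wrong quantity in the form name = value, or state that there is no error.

1. x = 3 + (-6) = -3, y = -5 + (-1) = -6 (checks out)
2. x = -3 + (6) = 3, y = -6 + (-9) = -15 (agrees with the record)
3. x = 3 + (4) = 7, y = -15 + (6) = -9 (same as recorded)
4. x = 7 + (-6) = 1, y = -9 + (1) = -8 (confirmed correct)
5. x = 1 + (5) = 6, y = -8 + (-6) = -14 (confirmed correct)
6. x = 6 + (-4) = 2, y = -14 + (-1) = -15 (checks out)
7. x = 2 + (2) = 4, y = -15 + (-9) = -24 (same as recorded)
8. x = 4 + (-7) = -3, y = -24 + (-6) = -30 (this is not what the record shows)
That makes step 8 the first incorrect line — y = -30 is what it should show.

step 8, y = -30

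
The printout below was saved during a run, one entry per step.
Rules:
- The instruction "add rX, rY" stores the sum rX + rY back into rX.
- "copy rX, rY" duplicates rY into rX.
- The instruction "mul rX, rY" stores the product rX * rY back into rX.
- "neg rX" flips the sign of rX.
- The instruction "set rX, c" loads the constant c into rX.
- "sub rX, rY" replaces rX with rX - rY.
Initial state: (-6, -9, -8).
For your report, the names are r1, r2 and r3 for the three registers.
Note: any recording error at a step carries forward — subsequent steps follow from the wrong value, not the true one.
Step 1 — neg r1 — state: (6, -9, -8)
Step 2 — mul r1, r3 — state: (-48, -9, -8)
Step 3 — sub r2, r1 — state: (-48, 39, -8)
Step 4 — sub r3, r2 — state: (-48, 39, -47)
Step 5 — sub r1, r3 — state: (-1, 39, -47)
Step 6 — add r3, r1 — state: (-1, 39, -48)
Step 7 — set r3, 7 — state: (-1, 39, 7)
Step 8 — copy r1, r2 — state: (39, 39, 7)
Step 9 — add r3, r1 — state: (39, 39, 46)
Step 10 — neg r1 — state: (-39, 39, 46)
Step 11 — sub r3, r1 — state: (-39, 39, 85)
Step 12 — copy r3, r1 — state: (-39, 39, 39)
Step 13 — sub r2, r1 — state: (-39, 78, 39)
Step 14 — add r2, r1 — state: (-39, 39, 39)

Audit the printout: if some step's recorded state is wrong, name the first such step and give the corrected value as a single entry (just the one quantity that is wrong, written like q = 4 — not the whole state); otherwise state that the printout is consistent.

Recomputing the run from the initial state:
step 1: r1 = 6, r2 = -9, r3 = -8
step 2: r1 = -48, r2 = -9, r3 = -8
step 3: r1 = -48, r2 = 39, r3 = -8
step 4: r1 = -48, r2 = 39, r3 = -47
step 5: r1 = -1, r2 = 39, r3 = -47
step 6: r1 = -1, r2 = 39, r3 = -48
step 7: r1 = -1, r2 = 39, r3 = 7
step 8: r1 = 39, r2 = 39, r3 = 7
step 9: r1 = 39, r2 = 39, r3 = 46
step 10: r1 = -39, r2 = 39, r3 = 46
step 11: r1 = -39, r2 = 39, r3 = 85
step 12: r1 = -39, r2 = 39, r3 = -39
step 13: r1 = -39, r2 = 78, r3 = -39
step 14: r1 = -39, r2 = 39, r3 = -39
The first disagreement with the printout is at step 12, where the value should be r3 = -39.

step 12, r3 = -39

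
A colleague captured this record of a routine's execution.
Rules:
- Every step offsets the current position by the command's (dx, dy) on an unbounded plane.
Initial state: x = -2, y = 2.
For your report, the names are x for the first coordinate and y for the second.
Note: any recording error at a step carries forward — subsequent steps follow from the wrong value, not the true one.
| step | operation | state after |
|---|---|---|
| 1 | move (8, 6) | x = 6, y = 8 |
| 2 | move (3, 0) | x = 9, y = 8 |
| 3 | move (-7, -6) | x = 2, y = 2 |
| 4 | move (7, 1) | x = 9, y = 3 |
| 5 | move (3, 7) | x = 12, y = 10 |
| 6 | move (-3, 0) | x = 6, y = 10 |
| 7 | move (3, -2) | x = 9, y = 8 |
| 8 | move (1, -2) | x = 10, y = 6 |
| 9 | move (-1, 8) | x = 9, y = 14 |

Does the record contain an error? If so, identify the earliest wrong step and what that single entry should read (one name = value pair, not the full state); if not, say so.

step 1: x = -2 + (8) = 6, y = 2 + (6) = 8 -> checks out
step 2: x = 6 + (3) = 9, y = 8 + (0) = 8 -> agrees with the record
step 3: x = 9 + (-7) = 2, y = 8 + (-6) = 2 -> consistent with the record
step 4: x = 2 + (7) = 9, y = 2 + (1) = 3 -> no discrepancy
step 5: x = 9 + (3) = 12, y = 3 + (7) = 10 -> no discrepancy
step 6: x = 12 + (-3) = 9, y = 10 + (0) = 10 -> the record has a different value
The audit stops at step 6: the recorded entry is wrong and should be x = 9.

step 6, x = 9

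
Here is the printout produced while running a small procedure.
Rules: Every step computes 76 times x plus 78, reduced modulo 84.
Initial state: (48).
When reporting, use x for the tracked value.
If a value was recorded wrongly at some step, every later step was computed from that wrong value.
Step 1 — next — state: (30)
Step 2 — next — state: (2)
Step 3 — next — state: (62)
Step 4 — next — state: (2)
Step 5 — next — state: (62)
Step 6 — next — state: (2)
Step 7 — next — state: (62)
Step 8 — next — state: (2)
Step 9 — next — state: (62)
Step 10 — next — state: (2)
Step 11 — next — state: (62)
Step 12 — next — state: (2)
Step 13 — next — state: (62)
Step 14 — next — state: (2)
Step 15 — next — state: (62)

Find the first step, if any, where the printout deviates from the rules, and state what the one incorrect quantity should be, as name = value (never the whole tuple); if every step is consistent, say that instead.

Recomputing the run from the initial state:
step 1: x = 30
step 2: x = 6
step 3: x = 30
step 4: x = 6
step 5: x = 30
step 6: x = 6
step 7: x = 30
step 8: x = 6
step 9: x = 30
step 10: x = 6
step 11: x = 30
step 12: x = 6
step 13: x = 30
step 14: x = 6
step 15: x = 30
The first disagreement with the printout is at step 2, where the value should be x = 6.

step 2, x = 6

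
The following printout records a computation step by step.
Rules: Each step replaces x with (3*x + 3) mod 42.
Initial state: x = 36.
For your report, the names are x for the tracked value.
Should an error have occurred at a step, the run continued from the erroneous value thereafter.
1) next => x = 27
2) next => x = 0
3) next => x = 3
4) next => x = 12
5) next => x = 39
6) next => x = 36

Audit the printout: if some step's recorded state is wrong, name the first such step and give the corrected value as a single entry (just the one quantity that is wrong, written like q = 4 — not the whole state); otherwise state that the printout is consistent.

no error

Recomputing the run from the initial state:
step 1: x = 27
step 2: x = 0
step 3: x = 3
step 4: x = 12
step 5: x = 39
step 6: x = 36
This matches the printout at every step.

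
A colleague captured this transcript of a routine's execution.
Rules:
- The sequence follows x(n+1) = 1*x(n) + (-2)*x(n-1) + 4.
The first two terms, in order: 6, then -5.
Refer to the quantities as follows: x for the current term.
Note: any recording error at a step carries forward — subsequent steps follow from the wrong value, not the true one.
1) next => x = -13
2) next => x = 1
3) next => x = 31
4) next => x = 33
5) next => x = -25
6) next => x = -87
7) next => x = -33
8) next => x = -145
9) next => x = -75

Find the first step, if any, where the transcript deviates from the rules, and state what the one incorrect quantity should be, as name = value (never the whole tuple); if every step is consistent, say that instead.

step 8, x = 145

1. x = 1*(-5) + (-2)*(6) + (4) = -13 (matches)
2. x = 1*(-13) + (-2)*(-5) + (4) = 1 (confirmed correct)
3. x = 1*(1) + (-2)*(-13) + (4) = 31 (same as recorded)
4. x = 1*(31) + (-2)*(1) + (4) = 33 (checks out)
5. x = 1*(33) + (-2)*(31) + (4) = -25 (matches)
6. x = 1*(-25) + (-2)*(33) + (4) = -87 (checks out)
7. x = 1*(-87) + (-2)*(-25) + (4) = -33 (exactly as logged)
8. x = 1*(-33) + (-2)*(-87) + (4) = 145 (not what was recorded)
That makes step 8 the first incorrect line — x = 145 is what it should show.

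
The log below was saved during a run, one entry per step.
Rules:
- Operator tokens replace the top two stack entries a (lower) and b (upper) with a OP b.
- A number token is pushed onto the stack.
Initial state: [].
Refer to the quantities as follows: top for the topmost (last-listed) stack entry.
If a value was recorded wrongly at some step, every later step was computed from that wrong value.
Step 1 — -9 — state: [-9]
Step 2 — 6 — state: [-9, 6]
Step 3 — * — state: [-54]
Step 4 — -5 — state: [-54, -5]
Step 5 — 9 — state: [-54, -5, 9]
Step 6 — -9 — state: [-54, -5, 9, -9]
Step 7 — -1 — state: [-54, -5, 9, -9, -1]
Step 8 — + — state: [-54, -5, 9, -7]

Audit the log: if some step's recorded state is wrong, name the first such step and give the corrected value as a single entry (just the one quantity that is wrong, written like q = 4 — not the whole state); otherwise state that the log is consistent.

step 1: push -9: top = -9 -> exactly as logged
step 2: push 6: top = 6 -> agrees with the log
step 3: -9 * 6 = -54 -> checks out
step 4: push -5: top = -5 -> same as recorded
step 5: push 9: top = 9 -> agrees with the log
step 6: push -9: top = -9 -> consistent with the log
step 7: push -1: top = -1 -> same as recorded
step 8: -9 + -1 = -10 -> the log disagrees here
The earliest wrong entry is at step 8: it should read top = -10.

step 8, top = -10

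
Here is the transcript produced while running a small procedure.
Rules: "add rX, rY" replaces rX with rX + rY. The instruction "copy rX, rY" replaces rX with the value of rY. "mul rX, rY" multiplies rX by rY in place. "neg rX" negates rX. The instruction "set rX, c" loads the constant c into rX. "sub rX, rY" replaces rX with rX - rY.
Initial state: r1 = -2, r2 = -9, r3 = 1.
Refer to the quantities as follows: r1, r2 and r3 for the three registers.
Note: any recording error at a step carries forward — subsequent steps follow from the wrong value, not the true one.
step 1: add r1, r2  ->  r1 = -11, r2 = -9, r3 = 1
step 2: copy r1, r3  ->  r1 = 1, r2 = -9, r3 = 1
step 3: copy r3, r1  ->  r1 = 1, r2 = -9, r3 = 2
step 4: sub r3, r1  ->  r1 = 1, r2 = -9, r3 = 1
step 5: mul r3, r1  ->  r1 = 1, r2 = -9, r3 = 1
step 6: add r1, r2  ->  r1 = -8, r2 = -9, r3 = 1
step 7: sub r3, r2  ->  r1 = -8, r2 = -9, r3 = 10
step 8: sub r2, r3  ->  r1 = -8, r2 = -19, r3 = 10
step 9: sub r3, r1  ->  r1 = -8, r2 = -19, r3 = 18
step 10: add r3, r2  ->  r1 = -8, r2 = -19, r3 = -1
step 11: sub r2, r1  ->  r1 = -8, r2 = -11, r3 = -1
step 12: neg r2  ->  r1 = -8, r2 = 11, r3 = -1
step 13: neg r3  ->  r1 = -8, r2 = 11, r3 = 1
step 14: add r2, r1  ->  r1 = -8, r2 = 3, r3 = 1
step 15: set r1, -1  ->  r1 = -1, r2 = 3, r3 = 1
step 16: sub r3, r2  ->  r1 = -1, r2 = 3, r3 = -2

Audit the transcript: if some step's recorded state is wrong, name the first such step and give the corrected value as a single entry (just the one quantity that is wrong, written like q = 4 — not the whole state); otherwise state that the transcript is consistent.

Recomputing the run from the initial state:
step 1: r1 = -11, r2 = -9, r3 = 1
step 2: r1 = 1, r2 = -9, r3 = 1
step 3: r1 = 1, r2 = -9, r3 = 1
step 4: r1 = 1, r2 = -9, r3 = 0
step 5: r1 = 1, r2 = -9, r3 = 0
step 6: r1 = -8, r2 = -9, r3 = 0
step 7: r1 = -8, r2 = -9, r3 = 9
step 8: r1 = -8, r2 = -18, r3 = 9
step 9: r1 = -8, r2 = -18, r3 = 17
step 10: r1 = -8, r2 = -18, r3 = -1
step 11: r1 = -8, r2 = -10, r3 = -1
step 12: r1 = -8, r2 = 10, r3 = -1
step 13: r1 = -8, r2 = 10, r3 = 1
step 14: r1 = -8, r2 = 2, r3 = 1
step 15: r1 = -1, r2 = 2, r3 = 1
step 16: r1 = -1, r2 = 2, r3 = -1
The first disagreement with the transcript is at step 3, where the value should be r3 = 1.

step 3, r3 = 1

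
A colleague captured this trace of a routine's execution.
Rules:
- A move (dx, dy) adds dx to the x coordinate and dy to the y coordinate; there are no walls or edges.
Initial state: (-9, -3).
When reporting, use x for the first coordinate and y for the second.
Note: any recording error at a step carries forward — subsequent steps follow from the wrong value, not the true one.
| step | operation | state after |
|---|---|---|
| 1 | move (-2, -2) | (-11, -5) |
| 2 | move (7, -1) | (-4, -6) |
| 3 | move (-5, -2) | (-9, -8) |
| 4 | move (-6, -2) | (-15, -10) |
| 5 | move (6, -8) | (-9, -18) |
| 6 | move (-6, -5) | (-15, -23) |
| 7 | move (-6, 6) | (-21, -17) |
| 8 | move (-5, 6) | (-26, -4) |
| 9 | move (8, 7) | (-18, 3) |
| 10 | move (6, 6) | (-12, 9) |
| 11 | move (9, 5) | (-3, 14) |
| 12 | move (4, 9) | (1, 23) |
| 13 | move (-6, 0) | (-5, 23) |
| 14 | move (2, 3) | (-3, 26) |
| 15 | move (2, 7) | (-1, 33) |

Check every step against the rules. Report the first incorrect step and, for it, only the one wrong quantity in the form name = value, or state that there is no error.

step 1: x = -9 + (-2) = -11, y = -3 + (-2) = -5 -> confirmed correct
step 2: x = -11 + (7) = -4, y = -5 + (-1) = -6 -> confirmed correct
step 3: x = -4 + (-5) = -9, y = -6 + (-2) = -8 -> no discrepancy
step 4: x = -9 + (-6) = -15, y = -8 + (-2) = -10 -> verified
step 5: x = -15 + (6) = -9, y = -10 + (-8) = -18 -> matches
step 6: x = -9 + (-6) = -15, y = -18 + (-5) = -23 -> same as recorded
step 7: x = -15 + (-6) = -21, y = -23 + (6) = -17 -> verified
step 8: x = -21 + (-5) = -26, y = -17 + (6) = -11 -> the trace disagrees here
First incorrect step: 8; the correct value is y = -11.

step 8, y = -11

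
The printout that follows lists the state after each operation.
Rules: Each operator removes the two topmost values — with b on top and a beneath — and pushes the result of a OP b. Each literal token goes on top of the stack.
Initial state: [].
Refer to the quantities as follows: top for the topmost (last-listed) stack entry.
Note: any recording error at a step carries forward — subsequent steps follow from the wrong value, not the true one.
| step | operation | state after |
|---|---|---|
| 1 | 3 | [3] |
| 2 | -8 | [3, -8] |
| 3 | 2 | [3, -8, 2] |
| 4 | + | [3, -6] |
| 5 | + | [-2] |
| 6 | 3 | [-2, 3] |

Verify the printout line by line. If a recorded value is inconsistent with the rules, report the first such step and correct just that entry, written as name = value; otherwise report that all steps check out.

Step 1: push 3: top = 3 — exactly as logged.
Step 2: push -8: top = -8 — no discrepancy.
Step 3: push 2: top = 2 — matches.
Step 4: -8 + 2 = -6 — verified.
Step 5: 3 + -6 = -3 — the printout disagrees here.
The audit stops at step 5: the recorded entry is wrong and should be top = -3.

step 5, top = -3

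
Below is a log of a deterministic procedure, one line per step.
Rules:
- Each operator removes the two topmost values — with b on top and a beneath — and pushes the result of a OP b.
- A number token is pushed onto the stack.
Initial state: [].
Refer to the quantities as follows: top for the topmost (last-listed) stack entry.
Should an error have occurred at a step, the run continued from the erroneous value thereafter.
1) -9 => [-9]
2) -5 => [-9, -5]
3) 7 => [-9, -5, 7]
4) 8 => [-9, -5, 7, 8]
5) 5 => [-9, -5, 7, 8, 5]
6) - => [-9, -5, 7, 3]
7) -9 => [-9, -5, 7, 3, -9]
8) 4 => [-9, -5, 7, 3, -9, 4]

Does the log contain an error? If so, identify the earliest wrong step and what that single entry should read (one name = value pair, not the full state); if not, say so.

no error

step 1: push -9: top = -9 -> exactly as logged
step 2: push -5: top = -5 -> exactly as logged
step 3: push 7: top = 7 -> confirmed correct
step 4: push 8: top = 8 -> consistent with the log
step 5: push 5: top = 5 -> verified
step 6: 8 - 5 = 3 -> confirmed correct
step 7: push -9: top = -9 -> in agreement
step 8: push 4: top = 4 -> consistent with the log
Every step is consistent.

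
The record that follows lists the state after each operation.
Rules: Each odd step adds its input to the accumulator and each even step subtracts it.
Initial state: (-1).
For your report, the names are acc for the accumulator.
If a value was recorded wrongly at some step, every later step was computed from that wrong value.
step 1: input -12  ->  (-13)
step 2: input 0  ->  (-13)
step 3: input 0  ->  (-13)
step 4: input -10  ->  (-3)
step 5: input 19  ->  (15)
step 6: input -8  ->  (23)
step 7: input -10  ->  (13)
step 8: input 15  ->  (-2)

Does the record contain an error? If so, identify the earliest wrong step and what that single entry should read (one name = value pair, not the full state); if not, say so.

step 5, acc = 16

Recomputing the run from the initial state:
step 1: acc = -13
step 2: acc = -13
step 3: acc = -13
step 4: acc = -3
step 5: acc = 16
step 6: acc = 24
step 7: acc = 14
step 8: acc = -1
The first disagreement with the record is at step 5, where the value should be acc = 16.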